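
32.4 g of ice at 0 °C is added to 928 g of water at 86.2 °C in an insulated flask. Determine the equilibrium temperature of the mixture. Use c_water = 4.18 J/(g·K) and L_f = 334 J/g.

Let T be the final temperature. ΣQ_i = 0:
latent heat to melt: 32.4×334 = 10822; meltwater 0→T: 32.4×4.18×T = 135.43 T; water: 3879(T − 86.2)
4014.5 T = 334373 − 10822 = 323552
T ≈ 80.60 °C — above 0 °C, consistent with complete melting.

T_f ≈ 80.6 °C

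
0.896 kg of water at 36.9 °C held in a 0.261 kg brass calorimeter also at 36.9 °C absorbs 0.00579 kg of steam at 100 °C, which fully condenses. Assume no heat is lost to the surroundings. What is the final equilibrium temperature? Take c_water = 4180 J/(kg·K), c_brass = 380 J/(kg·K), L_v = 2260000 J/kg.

Let T be the final temperature. ΣQ_i = 0:
latent heat released on condensation: 0.00579×2260000 = 13085
  condensate cools 100→T: 0.00579×4180×(T − 100) = 24.2(T − 100)
  water warms: 0.896×4180×(T − 36.9) = 3745.3(T − 36.9)
  cup: 99.18(T − 36.9)
3868.7 T = 13085 + 2420.2 + 141861 = 157366
T ≈ 40.68 °C, under the boiling point, so the assumption holds.

T_f ≈ 40.7 °C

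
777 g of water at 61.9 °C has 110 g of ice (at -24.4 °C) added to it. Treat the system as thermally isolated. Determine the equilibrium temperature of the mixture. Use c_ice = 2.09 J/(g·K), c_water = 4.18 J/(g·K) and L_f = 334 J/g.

Sum of m c ΔT and latent-heat terms is zero:
ice -24.4→0 °C: 110·2.09·24.4 = 5609.6; latent heat to melt: 110·334 = 36740; meltwater 0→T: 110·4.18·T = 459.8 T; water: 3247.9(T − 61.9)
3707.7 T = 201043 − 42350 = 158693
T ≈ 42.80 °C (positive, so assuming full melt was valid).

T_f ≈ 42.8 °C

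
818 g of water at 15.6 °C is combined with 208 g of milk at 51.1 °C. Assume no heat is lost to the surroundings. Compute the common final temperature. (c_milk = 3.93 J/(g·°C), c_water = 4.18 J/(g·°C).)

T_f ≈ 22.4 °C

Let T be the final temperature. ΣQ_i = 0:
208×3.93×(T − 51.1) + 818×4.18×(T − 15.6) = 0
4236.7 T = 95111
T = 95111 / 4236.7 = 22.4 °C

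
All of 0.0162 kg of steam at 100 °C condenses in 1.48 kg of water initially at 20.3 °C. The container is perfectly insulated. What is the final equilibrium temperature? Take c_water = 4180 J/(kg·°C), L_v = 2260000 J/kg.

Heat gained plus heat lost sum to zero:
latent heat released on condensation: 0.0162·2260000 = 36612; condensate cools 100→T: 0.0162·4180·(T − 100) = 67.72(T − 100); water warms: 1.48·4180·(T − 20.3) = 6186.4(T − 20.3)
6254.1 T = 36612 + 6771.6 + 125584 = 168968
T ≈ 27.02 °C, under the boiling point, so the assumption holds.

T_f ≈ 27.0 °C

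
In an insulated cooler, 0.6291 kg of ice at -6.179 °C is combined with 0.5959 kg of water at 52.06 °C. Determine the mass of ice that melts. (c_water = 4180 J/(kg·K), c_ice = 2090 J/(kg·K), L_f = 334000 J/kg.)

m_melted ≈ 0.364 kg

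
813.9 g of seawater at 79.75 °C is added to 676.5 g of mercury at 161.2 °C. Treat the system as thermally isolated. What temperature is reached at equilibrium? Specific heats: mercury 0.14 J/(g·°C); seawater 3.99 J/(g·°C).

Set heat shed by the hot body equal to heat absorbed by the cold body:
676.5×0.14×(161.2 − T) = 813.9×3.99×(T − 79.75)
94.71(161.2 − T) = 3247.5(T − 79.75)
3342.2 T = 274252  ⇒  T ≈ 82.06 °C

T_f ≈ 82.1 °C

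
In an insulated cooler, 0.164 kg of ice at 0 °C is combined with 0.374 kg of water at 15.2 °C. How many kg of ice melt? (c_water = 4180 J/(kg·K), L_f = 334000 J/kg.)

m_melted ≈ 0.0711 kg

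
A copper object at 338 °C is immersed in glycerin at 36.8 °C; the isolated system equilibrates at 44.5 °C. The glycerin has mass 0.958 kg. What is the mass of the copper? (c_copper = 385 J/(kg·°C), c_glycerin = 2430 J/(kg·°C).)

Heat gained plus heat lost sum to zero:
m·385·(44.5 − 338) + 0.958·2430·(44.5 − 36.8) = 0
-112998 m = -17925
m = -17925/-112998 ≈ 0.1586 kg

m ≈ 0.159 kg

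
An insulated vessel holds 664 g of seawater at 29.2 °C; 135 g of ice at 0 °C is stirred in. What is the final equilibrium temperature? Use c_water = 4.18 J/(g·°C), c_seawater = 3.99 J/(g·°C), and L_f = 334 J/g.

T_f ≈ 10.0 °C

Setting the total heat transfer to zero:
fusion: m_ice L_f = 135·334 = 45090; warm the meltwater: 564.3 T; seawater cools: 664·3.99·(T − 29.2) = 2649.4(T − 29.2)
3213.7 T = 77361 − 45090 = 32271
T ≈ 10.04 °C (positive, so assuming full melt was valid).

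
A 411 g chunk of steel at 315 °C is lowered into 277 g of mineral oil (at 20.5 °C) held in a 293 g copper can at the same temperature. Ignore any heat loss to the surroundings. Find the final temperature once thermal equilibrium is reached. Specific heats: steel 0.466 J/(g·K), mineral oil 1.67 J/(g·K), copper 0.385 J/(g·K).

T_f ≈ 94.0 °C

With ΣQ=0 the equilibrium temperature is the m·c-weighted mean:
T_f = (191.53·315 + 462.59·20.5 + 112.81·20.5) / (191.53 + 462.59 + 112.81)
    = 72126 / 766.92 ≈ 94.05 °C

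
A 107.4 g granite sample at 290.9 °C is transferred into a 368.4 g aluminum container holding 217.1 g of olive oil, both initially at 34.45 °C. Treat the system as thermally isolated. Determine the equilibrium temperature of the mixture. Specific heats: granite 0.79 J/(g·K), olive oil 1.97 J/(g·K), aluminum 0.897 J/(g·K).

T_f ≈ 60.3 °C

Taking heat into each body as positive, Σ m c ΔT = 0:
107.4·0.79·(T − 290.9) + 217.1·1.97·(T − 34.45) + 368.4·0.897·(T − 34.45) = 0
(84.85 + 427.69 + 330.45) T = 84.85·290.9 + 427.69·34.45 + 330.45·34.45
T = 50800/842.99 ≈ 60.26 °C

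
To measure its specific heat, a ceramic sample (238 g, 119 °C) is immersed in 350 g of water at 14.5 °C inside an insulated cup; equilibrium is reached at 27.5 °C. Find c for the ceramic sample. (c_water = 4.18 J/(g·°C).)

c ≈ 0.873 J/(g·°C)

Heat lost by the ceramic sample = heat gained by the water:
238×c×(119 − 27.5) = 350×4.18×(27.5 − 14.5)
21777 c = 19019  ⇒  c ≈ 0.8734 J/(g·°C)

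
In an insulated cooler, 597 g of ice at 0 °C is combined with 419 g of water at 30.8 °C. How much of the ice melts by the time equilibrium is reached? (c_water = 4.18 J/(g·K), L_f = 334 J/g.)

Cooling the water to 0 °C releases 419×4.18×30.8 = 53944 J.
To melt every bit of ice: 597×334 = 199398 J.
Since 53944 < 199398 J, not all the ice melts; equilibrium is at 0 °C.
m_melted×334 = 53944  ⇒  m_melted ≈ 161.5 g.

m_melted ≈ 162 g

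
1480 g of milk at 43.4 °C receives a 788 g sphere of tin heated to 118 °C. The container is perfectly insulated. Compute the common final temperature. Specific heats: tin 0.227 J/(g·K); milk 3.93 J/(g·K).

T_f ≈ 45.6 °C

T_f = Σ m_i c_i T_i / Σ m_i c_i:
T_f = (178.88·118 + 5816.4·43.4) / (178.88 + 5816.4)
    = 273539 / 5995.3 ≈ 45.63 °C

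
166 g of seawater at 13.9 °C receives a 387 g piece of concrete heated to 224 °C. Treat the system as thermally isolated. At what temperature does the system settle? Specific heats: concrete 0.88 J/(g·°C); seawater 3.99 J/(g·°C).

Set heat shed by the hot body equal to heat absorbed by the cold body:
387·0.88·(224 − T) = 166·3.99·(T − 13.9)
340.56(224 − T) = 662.34(T − 13.9)
1002.9 T = 85492  ⇒  T ≈ 85.24 °C

T_f ≈ 85.2 °C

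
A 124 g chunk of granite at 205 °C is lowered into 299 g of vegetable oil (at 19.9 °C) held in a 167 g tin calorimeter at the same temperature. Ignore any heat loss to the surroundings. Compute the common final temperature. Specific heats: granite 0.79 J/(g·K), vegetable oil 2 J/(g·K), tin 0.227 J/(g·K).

T_f ≈ 44.6 °C

With ΣQ=0 the equilibrium temperature is the m·c-weighted mean:
T_f = (97.96×205 + 598×19.9 + 37.91×19.9) / (97.96 + 598 + 37.91)
    = 32736 / 733.87 ≈ 44.61 °C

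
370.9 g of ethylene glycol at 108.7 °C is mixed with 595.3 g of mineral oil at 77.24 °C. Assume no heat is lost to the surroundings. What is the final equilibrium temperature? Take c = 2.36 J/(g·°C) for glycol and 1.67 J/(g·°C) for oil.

T_f ≈ 92.0 °C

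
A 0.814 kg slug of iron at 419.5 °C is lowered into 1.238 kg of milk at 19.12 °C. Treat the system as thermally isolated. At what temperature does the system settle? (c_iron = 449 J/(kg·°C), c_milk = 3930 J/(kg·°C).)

Taking heat into each body as positive, Σ m c ΔT = 0:
0.814×449×(T − 419.5) + 1.238×3930×(T − 19.12) = 0
365.49(T − 419.5) + 4865.3(T − 19.12) = 0
(365.49 + 4865.3) T = 365.49×419.5 + 4865.3×19.12
T = 246347 / 5230.8 = 47.1 °C

T_f ≈ 47.1 °C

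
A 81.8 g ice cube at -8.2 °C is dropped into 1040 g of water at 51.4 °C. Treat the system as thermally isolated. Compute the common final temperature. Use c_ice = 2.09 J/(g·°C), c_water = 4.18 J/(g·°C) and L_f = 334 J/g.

Setting the total heat transfer to zero:
ice -8.2→0 °C: 81.8·2.09·8.2 = 1401.9
  melt ice: 81.8·334 = 27321
  warm the meltwater: 341.92 T
  water cools: 1040·4.18·(T − 51.4) = 4347.2(T − 51.4)
4689.1 T = 223446 − 28723 = 194723
T ≈ 41.53 °C — above 0 °C, consistent with complete melting.

T_f ≈ 41.5 °C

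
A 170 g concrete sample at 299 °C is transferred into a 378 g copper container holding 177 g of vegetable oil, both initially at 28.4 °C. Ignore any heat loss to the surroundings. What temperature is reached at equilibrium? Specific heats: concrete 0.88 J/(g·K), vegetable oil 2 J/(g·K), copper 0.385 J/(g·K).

T_f = Σ m_i c_i T_i / Σ m_i c_i:
T_f = (149.6×299 + 354×28.4 + 145.53×28.4) / (149.6 + 354 + 145.53)
    = 58917 / 649.13 ≈ 90.76 °C

T_f ≈ 90.8 °C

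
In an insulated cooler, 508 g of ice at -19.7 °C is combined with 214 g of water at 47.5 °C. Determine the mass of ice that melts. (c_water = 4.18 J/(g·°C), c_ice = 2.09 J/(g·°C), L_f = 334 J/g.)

m_melted ≈ 64.6 g

Heat available from the water dropping to 0 °C: 214×4.18×47.5 = 42490 J.
Warming the ice to 0 °C takes 508×2.09×19.7 = 20916 J, leaving 21574 J for melting.
To melt every bit of ice: 508×334 = 169672 J.
Since 21574 < 169672 J, not all the ice melts; equilibrium is at 0 °C.
m_melt = 21574 / L_f = 64.59 g.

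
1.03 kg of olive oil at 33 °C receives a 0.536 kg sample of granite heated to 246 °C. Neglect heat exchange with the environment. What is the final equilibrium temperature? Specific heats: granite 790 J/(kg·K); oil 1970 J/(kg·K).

Heat gained plus heat lost sum to zero:
0.536×790×(T − 246) + 1.03×1970×(T − 33) = 0
423.44(T − 246) + 2029.1(T − 33) = 0
(423.44 + 2029.1) T = 423.44×246 + 2029.1×33
T = 171127/2452.5 ≈ 69.78 °C

T_f ≈ 69.8 °C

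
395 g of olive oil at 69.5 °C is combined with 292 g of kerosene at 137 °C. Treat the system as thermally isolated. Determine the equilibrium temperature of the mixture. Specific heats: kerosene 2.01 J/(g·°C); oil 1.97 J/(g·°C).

Energy conservation, ΣQ = 0:
292*2.01*(T − 137) + 395*1.97*(T − 69.5) = 0
(586.92 + 778.15) T = 586.92*137 + 778.15*69.5
T = 134489 / 1365.1 = 98.5 °C

T_f ≈ 98.5 °C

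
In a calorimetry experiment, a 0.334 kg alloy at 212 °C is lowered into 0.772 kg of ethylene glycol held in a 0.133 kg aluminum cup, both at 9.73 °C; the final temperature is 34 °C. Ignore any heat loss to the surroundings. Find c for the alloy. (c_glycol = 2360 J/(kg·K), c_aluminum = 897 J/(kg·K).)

Energy conservation, ΣQ = 0:
0.334·c·(34 − 212) + 0.772·2360·(34 − 9.73) + 0.133·897·(34 − 9.73) = 0
-59.45 c = -47113
c = -47113/-59.45 ≈ 792.5 J/(kg·K)

c ≈ 792 J/(kg·K)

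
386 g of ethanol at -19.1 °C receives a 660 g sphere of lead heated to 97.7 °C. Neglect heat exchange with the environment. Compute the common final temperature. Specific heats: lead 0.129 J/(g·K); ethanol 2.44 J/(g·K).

Net heat exchanged in the isolated system is zero:
660·0.129·(T − 97.7) + 386·2.44·(T − (-19.1)) = 0
(85.14 + 941.84) T = 85.14·97.7 + 941.84·(-19.1)
T ≈ -9.42 °C

T_f ≈ -9.4 °C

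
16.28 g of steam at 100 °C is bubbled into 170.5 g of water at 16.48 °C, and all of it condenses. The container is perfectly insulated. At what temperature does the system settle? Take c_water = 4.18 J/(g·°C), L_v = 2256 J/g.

T_f ≈ 70.8 °C

Taking heat into each body as positive, Σ m c ΔT = 0:
condense steam: −16.28×2256 = −36728
  condensed water 100 °C→T: 68.05(T − 100)
  water warms: 170.5×4.18×(T − 16.48) = 712.69(T − 16.48)
780.74 T = 36728 + 6805 + 11745 = 55278
T ≈ 70.80 °C — below 100 °C, confirming all the steam condensed.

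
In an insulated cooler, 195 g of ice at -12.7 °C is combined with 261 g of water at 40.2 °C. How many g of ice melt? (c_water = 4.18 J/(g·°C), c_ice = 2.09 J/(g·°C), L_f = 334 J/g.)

m_melted ≈ 116 g

Cooling the water to 0 °C releases 261·4.18·40.2 = 43857 J.
Warming the ice to 0 °C takes 195·2.09·12.7 = 5175.9 J, leaving 38682 J for melting.
Melting all 195 g of ice would need 195·334 = 65130 J.
Since 38682 < 65130 J, not all the ice melts; equilibrium is at 0 °C.
m_melt = 38682 / L_f = 115.8 g.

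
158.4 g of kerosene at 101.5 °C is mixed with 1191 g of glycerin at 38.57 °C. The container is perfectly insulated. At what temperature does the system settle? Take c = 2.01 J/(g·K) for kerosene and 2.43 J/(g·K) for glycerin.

T_f ≈ 44.8 °C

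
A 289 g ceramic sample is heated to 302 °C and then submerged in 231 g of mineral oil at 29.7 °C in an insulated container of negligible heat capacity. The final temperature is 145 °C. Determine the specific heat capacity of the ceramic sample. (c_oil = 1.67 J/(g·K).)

m_s c (T_s − T_f) = m_oil c_oil (T_f − T_0):
289·c·(302 − 145) = 231·1.67·(145 − 29.7)
45373 c = 44479  ⇒  c ≈ 0.9803 J/(g·K)

c ≈ 0.98 J/(g·K)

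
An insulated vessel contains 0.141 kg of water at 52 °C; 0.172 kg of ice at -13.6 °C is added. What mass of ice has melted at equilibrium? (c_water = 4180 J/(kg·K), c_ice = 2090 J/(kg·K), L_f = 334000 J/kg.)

Water can give up m c ΔT = 0.141×4180×52 = 30648 J before reaching 0 °C.
Of that, 0.172×2090×13.6 = 4888.9 J goes to bring the ice to 0 °C, leaving 25759 J.
Fully melting the ice requires m_ice L_f = 0.172×334000 = 57448 J.
Since 25759 < 57448 J, not all the ice melts; equilibrium is at 0 °C.
Mass melted = 25759/334000 ≈ 0.07712 kg.

m_melted ≈ 0.0771 kg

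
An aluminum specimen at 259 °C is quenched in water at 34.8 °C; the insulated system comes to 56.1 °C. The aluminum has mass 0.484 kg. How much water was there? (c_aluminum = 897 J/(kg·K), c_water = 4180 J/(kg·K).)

Conservation of energy gives ΣQ = 0:
0.484·897·(56.1 − 259) + m·4180·(56.1 − 34.8) = 0
89034 m = 88089
m = 88089/89034 ≈ 0.9894 kg

m ≈ 0.989 kg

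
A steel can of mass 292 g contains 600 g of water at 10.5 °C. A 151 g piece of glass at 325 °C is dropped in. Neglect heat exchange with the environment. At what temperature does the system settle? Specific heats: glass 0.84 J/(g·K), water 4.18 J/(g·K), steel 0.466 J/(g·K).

Net heat exchanged in the isolated system is zero:
151*0.84*(T − 325) + 600*4.18*(T − 10.5) + 292*0.466*(T − 10.5) = 0
2770.9 T = 68986
T ≈ 24.90 °C

T_f ≈ 24.9 °C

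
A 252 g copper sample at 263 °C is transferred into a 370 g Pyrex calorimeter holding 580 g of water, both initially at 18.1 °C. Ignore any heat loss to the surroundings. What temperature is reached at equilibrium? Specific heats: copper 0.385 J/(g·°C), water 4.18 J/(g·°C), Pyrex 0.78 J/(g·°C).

T_f ≈ 26.6 °C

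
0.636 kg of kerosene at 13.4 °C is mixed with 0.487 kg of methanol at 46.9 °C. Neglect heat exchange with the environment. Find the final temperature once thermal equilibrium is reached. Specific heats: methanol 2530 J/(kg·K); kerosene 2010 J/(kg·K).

T_f ≈ 29.8 °C

Energy conservation, ΣQ = 0:
0.487*2530*(T − 46.9) + 0.636*2010*(T − 13.4) = 0
(1232.1 + 1278.4) T = 1232.1*46.9 + 1278.4*13.4
T ≈ 29.84 °C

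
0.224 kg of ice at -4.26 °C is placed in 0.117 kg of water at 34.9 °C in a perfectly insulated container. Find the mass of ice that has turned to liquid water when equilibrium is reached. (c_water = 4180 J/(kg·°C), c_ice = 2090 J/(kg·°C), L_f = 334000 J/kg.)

Water can give up m c ΔT = 0.117×4180×34.9 = 17068 J before reaching 0 °C.
Warming the ice to 0 °C takes 0.224×2090×4.26 = 1994.4 J, leaving 15074 J for melting.
Fully melting the ice requires m_ice L_f = 0.224×334000 = 74816 J.
Since 15074 < 74816 J, not all the ice melts; equilibrium is at 0 °C.
Mass melted = 15074/334000 ≈ 0.04513 kg.

m_melted ≈ 0.0451 kg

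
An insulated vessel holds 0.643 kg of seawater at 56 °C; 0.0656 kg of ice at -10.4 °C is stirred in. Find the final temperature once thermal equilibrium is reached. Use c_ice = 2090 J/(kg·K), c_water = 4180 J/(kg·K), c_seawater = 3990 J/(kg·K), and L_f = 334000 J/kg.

T_f ≈ 42.4 °C

Heat gained plus heat lost sum to zero:
warm ice to 0 °C: 0.0656·2090·(0 − (-10.4)) = 1425.9; melt ice: 0.0656·334000 = 21910; meltwater 0→T: 0.0656·4180·T = 274.21 T; seawater: 2565.6(T − 56)
2839.8 T = 143672 − 23336 = 120336
T ≈ 42.38 °C (positive, so assuming full melt was valid).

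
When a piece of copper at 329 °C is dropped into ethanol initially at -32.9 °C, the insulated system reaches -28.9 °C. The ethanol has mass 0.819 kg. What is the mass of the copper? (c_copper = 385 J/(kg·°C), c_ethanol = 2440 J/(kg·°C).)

Taking heat into each body as positive, Σ m c ΔT = 0:
m×385×(-28.9 − 329) + 0.819×2440×(-28.9 − (-32.9)) = 0
-137792 m = -7993.4
m = -7993.4/-137792 ≈ 0.05801 kg

m ≈ 0.058 kg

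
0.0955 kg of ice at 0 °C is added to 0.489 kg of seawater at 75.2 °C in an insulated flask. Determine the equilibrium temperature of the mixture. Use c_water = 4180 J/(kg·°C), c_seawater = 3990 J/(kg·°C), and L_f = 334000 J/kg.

T_f ≈ 48.9 °C

Energy conservation, ΣQ = 0:
latent heat to melt: 0.0955×334000 = 31897; warm the meltwater: 399.19 T; seawater: 1951.1(T − 75.2)
2350.3 T = 146723 − 31897 = 114826
T ≈ 48.86 °C (positive, so assuming full melt was valid).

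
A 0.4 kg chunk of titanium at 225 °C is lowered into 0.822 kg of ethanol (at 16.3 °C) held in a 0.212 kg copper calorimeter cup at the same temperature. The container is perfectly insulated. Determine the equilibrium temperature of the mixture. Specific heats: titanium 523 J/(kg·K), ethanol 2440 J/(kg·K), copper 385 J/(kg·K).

Net heat exchanged in the isolated system is zero:
0.4*523*(T − 225) + 0.822*2440*(T − 16.3) + 0.212*385*(T − 16.3) = 0
209.2(T − 225) + 2005.7(T − 16.3) + 81.62(T − 16.3) = 0
2296.5 T = 81093
T = 81093/2296.5 ≈ 35.31 °C

T_f ≈ 35.3 °C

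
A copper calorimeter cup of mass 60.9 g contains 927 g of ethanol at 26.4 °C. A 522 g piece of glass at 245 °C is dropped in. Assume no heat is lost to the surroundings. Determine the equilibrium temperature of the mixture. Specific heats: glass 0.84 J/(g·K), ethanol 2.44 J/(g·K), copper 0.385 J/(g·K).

T_f ≈ 61.6 °C

Energy conservation, ΣQ = 0:
522×0.84×(T − 245) + 927×2.44×(T − 26.4) + 60.9×0.385×(T − 26.4) = 0
438.48(T − 245) + 2261.9(T − 26.4) + 23.45(T − 26.4) = 0
2723.8 T = 167760
T ≈ 61.59 °C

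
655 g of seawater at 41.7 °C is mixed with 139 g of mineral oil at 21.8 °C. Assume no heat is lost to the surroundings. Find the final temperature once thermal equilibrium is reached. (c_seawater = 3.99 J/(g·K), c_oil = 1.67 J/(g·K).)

T_f is the heat-capacity-weighted average of the initial temperatures:
T_f = (2613.5×41.7 + 232.13×21.8) / (2613.5 + 232.13)
    = 114041 / 2845.6 ≈ 40.08 °C

T_f ≈ 40.1 °C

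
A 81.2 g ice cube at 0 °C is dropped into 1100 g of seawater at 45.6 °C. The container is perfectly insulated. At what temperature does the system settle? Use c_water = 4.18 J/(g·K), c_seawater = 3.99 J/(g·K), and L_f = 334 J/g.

T_f ≈ 36.6 °C

Sum of m c ΔT and latent-heat terms is zero:
latent heat to melt: 81.2·334 = 27121
  meltwater 0→T: 81.2·4.18·T = 339.42 T
  seawater: 4389(T − 45.6)
4728.4 T = 200138 − 27121 = 173018
T ≈ 36.59 °C. Since T > 0 °C, the all-ice-melts assumption holds.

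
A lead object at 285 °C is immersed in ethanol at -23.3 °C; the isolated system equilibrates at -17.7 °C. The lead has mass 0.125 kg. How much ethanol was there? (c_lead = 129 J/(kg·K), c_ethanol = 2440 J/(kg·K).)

Net heat exchanged in the isolated system is zero:
0.125×129×(-17.7 − 285) + m×2440×(-17.7 − (-23.3)) = 0
13664 m = 4881
m = 4881/13664 ≈ 0.3572 kg

m ≈ 0.357 kg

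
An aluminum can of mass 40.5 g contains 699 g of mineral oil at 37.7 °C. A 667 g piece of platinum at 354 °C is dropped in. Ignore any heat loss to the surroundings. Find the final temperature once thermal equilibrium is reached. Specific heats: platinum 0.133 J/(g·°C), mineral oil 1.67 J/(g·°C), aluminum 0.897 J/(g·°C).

Net heat exchanged in the isolated system is zero:
667×0.133×(T − 354) + 699×1.67×(T − 37.7) + 40.5×0.897×(T − 37.7) = 0
88.71(T − 354) + 1167.3(T − 37.7) + 36.33(T − 37.7) = 0
(88.71 + 1167.3 + 36.33) T = 88.71×354 + 1167.3×37.7 + 36.33×37.7
T = 76782/1292.4 ≈ 59.41 °C

T_f ≈ 59.4 °C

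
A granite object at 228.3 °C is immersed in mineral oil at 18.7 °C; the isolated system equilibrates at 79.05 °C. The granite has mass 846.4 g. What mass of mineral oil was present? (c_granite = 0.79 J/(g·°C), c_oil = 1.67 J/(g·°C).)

m ≈ 990 g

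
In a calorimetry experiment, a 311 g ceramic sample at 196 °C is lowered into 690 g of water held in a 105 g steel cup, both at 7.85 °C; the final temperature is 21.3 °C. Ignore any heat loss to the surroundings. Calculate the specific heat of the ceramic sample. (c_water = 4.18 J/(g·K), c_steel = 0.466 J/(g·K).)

Taking heat into each body as positive, Σ m c ΔT = 0:
311·c·(21.3 − 196) + 690·4.18·(21.3 − 7.85) + 105·0.466·(21.3 − 7.85) = 0
-54332 c = -39451
c = -39451/-54332 ≈ 0.7261 J/(g·K)

c ≈ 0.726 J/(g·K)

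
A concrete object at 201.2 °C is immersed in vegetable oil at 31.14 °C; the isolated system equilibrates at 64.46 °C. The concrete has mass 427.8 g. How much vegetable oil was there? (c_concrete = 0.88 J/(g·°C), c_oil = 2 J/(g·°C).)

m ≈ 772 g

Net heat exchanged in the isolated system is zero:
427.8×0.88×(64.46 − 201.2) + m×2×(64.46 − 31.14) = 0
66.64 m = 51478
m = 51478/66.64 ≈ 772.5 g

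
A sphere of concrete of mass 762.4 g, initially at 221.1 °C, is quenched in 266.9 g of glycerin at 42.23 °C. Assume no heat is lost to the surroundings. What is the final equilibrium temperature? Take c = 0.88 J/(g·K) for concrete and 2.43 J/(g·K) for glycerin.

Heat gained plus heat lost sum to zero:
762.4*0.88*(T − 221.1) + 266.9*2.43*(T − 42.23) = 0
(670.91 + 648.57) T = 670.91*221.1 + 648.57*42.23
T ≈ 133.18 °C

T_f ≈ 133.2 °C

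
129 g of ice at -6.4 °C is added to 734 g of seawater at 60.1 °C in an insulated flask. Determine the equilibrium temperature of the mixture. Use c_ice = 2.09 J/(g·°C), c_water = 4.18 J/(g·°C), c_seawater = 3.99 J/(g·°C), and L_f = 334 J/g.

T_f ≈ 37.8 °C

Sum of m c ΔT and latent-heat terms is zero:
ice -6.4→0 °C: 129·2.09·6.4 = 1725.5
  melt ice: 129·334 = 43086
  meltwater 0→T: 129·4.18·T = 539.22 T
  seawater cools: 734·3.99·(T − 60.1) = 2928.7(T − 60.1)
3467.9 T = 176012 − 44812 = 131201
T ≈ 37.83 °C. Since T > 0 °C, the all-ice-melts assumption holds.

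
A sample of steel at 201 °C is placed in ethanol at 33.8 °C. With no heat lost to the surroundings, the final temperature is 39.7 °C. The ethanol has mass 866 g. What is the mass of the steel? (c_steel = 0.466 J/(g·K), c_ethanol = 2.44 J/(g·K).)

m ≈ 166 g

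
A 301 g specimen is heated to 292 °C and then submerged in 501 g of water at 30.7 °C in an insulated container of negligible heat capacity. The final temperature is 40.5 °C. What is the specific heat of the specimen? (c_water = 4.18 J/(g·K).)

c ≈ 0.271 J/(g·K)

m_s c (T_s − T_f) = m_water c_water (T_f − T_0):
301·c·(292 − 40.5) = 501·4.18·(40.5 − 30.7)
75702 c = 20523  ⇒  c ≈ 0.2711 J/(g·K)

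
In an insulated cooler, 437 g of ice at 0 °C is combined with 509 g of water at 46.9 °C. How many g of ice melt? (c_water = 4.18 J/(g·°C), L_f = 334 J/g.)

m_melted ≈ 299 g

Heat available from the water dropping to 0 °C: 509·4.18·46.9 = 99785 J.
Fully melting the ice requires m_ice L_f = 437·334 = 145958 J.
Since 99785 < 145958 J, not all the ice melts; equilibrium is at 0 °C.
m_melted·334 = 99785  ⇒  m_melted ≈ 298.8 g.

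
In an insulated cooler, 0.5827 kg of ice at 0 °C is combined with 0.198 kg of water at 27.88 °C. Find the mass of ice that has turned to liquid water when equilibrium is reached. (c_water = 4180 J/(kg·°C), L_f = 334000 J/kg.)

Cooling the water to 0 °C releases 0.198·4180·27.88 = 23075 J.
Melting all 0.5827 kg of ice would need 0.5827·334000 = 194622 J.
That's not enough to melt it all — equilibrium is at 0 °C with ice remaining.
m_melt = 23075 / L_f = 0.06909 kg.

m_melted ≈ 0.0691 kg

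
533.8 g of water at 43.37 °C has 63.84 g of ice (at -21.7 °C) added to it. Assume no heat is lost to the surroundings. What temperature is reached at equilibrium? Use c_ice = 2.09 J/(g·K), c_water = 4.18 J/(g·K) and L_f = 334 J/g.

T_f ≈ 29.0 °C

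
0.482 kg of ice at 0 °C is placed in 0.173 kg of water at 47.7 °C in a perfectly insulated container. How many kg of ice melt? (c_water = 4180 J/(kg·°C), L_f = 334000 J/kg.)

m_melted ≈ 0.103 kg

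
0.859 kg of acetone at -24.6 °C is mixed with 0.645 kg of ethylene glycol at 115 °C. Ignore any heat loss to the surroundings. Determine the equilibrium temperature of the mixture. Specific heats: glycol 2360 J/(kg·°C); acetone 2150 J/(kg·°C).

T_f ≈ 38.5 °C

Taking heat into each body as positive, Σ m c ΔT = 0:
0.645*2360*(T − 115) + 0.859*2150*(T − (-24.6)) = 0
1522.2(T − 115) + 1846.8(T − (-24.6)) = 0
3369.1 T = 129620
T = 129620 / 3369.1 = 38.5 °C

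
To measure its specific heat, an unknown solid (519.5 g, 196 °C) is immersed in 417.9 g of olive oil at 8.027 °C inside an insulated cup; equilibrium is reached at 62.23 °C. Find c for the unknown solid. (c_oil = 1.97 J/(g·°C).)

c ≈ 0.642 J/(g·°C)

Net heat exchanged in the isolated system is zero:
519.5×c×(62.23 − 196) + 417.9×1.97×(62.23 − 8.027) = 0
-69494 c = -44623
c = -44623/-69494 ≈ 0.6421 J/(g·°C)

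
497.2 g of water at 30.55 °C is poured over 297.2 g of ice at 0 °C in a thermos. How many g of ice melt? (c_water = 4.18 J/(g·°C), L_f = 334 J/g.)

m_melted ≈ 190 g

Heat available from the water dropping to 0 °C: 497.2·4.18·30.55 = 63492 J.
Melting all 297.2 g of ice would need 297.2·334 = 99265 J.
63492 J < 99265 J, so only part of the ice melts and the system sits at 0 °C.
Mass melted = 63492/334 ≈ 190.1 g.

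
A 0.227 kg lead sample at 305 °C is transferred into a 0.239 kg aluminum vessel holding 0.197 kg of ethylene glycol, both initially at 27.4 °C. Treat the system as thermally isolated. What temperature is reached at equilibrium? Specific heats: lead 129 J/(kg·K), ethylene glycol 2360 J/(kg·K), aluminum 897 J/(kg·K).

Let T be the final temperature. ΣQ_i = 0:
0.227*129*(T − 305) + 0.197*2360*(T − 27.4) + 0.239*897*(T − 27.4) = 0
708.59 T = 27544
T = 27544 / 708.59 = 38.9 °C

T_f ≈ 38.9 °C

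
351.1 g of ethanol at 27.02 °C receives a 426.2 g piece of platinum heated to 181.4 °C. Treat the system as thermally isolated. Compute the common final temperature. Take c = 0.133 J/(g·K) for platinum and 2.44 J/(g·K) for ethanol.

T_f ≈ 36.6 °C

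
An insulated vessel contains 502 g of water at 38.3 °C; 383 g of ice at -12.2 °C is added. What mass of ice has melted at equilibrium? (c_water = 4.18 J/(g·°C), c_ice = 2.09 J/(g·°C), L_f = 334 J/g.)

m_melted ≈ 211 g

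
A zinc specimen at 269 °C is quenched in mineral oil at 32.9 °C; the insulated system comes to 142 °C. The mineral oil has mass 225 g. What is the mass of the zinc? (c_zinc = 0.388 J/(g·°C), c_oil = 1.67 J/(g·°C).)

m ≈ 832 g

Energy conservation, ΣQ = 0:
m×0.388×(142 − 269) + 225×1.67×(142 − 32.9) = 0
-49.28 m = -40994
m = -40994/-49.28 ≈ 831.9 g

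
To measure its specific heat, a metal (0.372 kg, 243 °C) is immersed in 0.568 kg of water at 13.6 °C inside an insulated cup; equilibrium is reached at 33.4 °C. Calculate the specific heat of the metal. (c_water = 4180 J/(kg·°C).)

c ≈ 603 J/(kg·°C)

Heat lost by the metal = heat gained by the water:
0.372×c×(243 − 33.4) = 0.568×4180×(33.4 − 13.6)
77.97 c = 47010  ⇒  c ≈ 602.9 J/(kg·°C)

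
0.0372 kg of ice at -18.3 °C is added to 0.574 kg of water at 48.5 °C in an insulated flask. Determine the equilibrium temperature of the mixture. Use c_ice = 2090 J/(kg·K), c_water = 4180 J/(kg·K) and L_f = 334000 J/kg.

Conservation of energy gives ΣQ = 0:
warm ice to 0 °C: 0.0372×2090×(0 − (-18.3)) = 1422.8; fusion: m_ice L_f = 0.0372×334000 = 12425; warm the meltwater: 155.5 T; water: 2399.3(T − 48.5)
2554.8 T = 116367 − 13848 = 102519
T ≈ 40.13 °C. Since T > 0 °C, the all-ice-melts assumption holds.

T_f ≈ 40.1 °C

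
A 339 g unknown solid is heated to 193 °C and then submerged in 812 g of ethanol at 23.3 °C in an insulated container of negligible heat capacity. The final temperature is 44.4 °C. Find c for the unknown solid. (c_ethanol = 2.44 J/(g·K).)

c ≈ 0.83 J/(g·K)

Energy conservation, ΣQ = 0:
339·c·(44.4 − 193) + 812·2.44·(44.4 − 23.3) = 0
-50375 c = -41805
c = -41805/-50375 ≈ 0.8299 J/(g·K)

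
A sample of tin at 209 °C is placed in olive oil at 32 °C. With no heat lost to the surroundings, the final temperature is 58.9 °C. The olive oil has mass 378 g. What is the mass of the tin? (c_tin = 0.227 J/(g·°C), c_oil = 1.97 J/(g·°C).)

Heat lost by the tin = heat gained by the oil:
m×0.227×(209 − 58.9) = 378×1.97×(58.9 − 32)
34.07 m = 20031  ⇒  m ≈ 587.9 g

m ≈ 588 g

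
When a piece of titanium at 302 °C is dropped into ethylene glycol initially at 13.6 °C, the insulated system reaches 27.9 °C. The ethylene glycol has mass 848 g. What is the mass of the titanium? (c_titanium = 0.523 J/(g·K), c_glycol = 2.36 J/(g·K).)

|Q_titanium| = |Q_glycol|:
m×0.523×(302 − 27.9) = 848×2.36×(27.9 − 13.6)
143.35 m = 28618  ⇒  m ≈ 199.6 g

m ≈ 200 g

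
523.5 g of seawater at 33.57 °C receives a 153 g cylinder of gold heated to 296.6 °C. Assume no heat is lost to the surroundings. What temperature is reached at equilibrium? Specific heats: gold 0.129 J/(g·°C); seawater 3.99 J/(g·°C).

T_f is the heat-capacity-weighted average of the initial temperatures:
T_f = (19.74·296.6 + 2088.8·33.57) / (19.74 + 2088.8)
    = 75974 / 2108.5 ≈ 36.03 °C

T_f ≈ 36.0 °C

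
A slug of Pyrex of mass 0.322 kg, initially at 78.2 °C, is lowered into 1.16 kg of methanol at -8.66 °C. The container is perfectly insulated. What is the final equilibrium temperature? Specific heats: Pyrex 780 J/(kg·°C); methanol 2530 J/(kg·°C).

T_f ≈ -1.8 °C

T_f is the heat-capacity-weighted average of the initial temperatures:
T_f = (251.16×78.2 + 2934.8×(-8.66)) / (251.16 + 2934.8)
    = -5774.7 / 3186 ≈ -1.81 °C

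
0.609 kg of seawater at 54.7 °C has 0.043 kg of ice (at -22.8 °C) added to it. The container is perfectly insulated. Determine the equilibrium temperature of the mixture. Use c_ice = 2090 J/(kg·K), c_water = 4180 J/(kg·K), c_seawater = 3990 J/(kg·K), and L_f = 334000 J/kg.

T_f ≈ 44.6 °C

Setting the total heat transfer to zero:
warm ice to 0 °C: 0.043×2090×(0 − (-22.8)) = 2049
  melt ice: 0.043×334000 = 14362
  meltwater 0→T: 0.043×4180×T = 179.74 T
  seawater: 2429.9(T − 54.7)
2609.6 T = 132916 − 16411 = 116505
T ≈ 44.64 °C — above 0 °C, consistent with complete melting.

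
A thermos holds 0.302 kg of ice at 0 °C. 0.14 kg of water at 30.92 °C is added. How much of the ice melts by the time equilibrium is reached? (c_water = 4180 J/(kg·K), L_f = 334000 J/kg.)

Heat available from the water dropping to 0 °C: 0.14×4180×30.92 = 18094 J.
Melting all 0.302 kg of ice would need 0.302×334000 = 100868 J.
18094 J < 100868 J, so only part of the ice melts and the system sits at 0 °C.
m_melt = 18094 / L_f = 0.05417 kg.

m_melted ≈ 0.0542 kg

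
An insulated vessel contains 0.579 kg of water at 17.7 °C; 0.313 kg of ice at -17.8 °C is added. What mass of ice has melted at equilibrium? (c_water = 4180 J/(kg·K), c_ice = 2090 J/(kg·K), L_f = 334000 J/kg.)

m_melted ≈ 0.0934 kg

Heat available from the water dropping to 0 °C: 0.579×4180×17.7 = 42838 J.
Warming the ice to 0 °C takes 0.313×2090×17.8 = 11644 J, leaving 31194 J for melting.
To melt every bit of ice: 0.313×334000 = 104542 J.
31194 J < 104542 J, so only part of the ice melts and the system sits at 0 °C.
Mass melted = 31194/334000 ≈ 0.09339 kg.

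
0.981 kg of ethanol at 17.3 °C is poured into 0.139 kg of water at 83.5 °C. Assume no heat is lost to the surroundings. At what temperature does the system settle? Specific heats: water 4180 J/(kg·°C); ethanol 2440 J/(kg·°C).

Taking heat into each body as positive, Σ m c ΔT = 0:
0.139×4180×(T − 83.5) + 0.981×2440×(T − 17.3) = 0
(581.02 + 2393.6) T = 581.02×83.5 + 2393.6×17.3
T ≈ 30.23 °C

T_f ≈ 30.2 °C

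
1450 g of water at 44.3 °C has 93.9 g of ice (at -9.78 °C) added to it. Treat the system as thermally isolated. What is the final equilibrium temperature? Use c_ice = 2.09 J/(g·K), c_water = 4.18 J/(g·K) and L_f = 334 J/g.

T_f ≈ 36.4 °C

Net heat exchanged in the isolated system is zero:
warm ice to 0 °C: 93.9·2.09·(0 − (-9.78)) = 1919.3
  fusion: m_ice L_f = 93.9·334 = 31363
  meltwater 0→T: 93.9·4.18·T = 392.5 T
  water cools: 1450·4.18·(T − 44.3) = 6061(T − 44.3)
6453.5 T = 268502 − 33282 = 235220
T ≈ 36.45 °C. Since T > 0 °C, the all-ice-melts assumption holds.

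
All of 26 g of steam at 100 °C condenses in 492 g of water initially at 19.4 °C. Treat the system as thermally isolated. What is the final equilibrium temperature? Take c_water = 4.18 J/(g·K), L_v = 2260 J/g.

T_f ≈ 50.6 °C

Energy balance with sensible and latent terms:
steam→water at 100 °C releases m L_v = 26×2260 = 58760
  condensate cools 100→T: 26×4.18×(T − 100) = 108.68(T − 100)
  water warms: 492×4.18×(T − 19.4) = 2056.6(T − 19.4)
2165.2 T = 58760 + 10868 + 39897 = 109525
T ≈ 50.58 °C (< 100 °C, so full condensation is consistent).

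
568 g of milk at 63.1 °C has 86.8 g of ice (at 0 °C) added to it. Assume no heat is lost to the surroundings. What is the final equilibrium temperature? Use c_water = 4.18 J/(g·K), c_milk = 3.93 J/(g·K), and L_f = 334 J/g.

Sum of m c ΔT and latent-heat terms is zero:
latent heat to melt: 86.8·334 = 28991
  warm the meltwater: 362.82 T
  milk: 2232.2(T − 63.1)
2595.1 T = 140854 − 28991 = 111863
T ≈ 43.11 °C (positive, so assuming full melt was valid).

T_f ≈ 43.1 °C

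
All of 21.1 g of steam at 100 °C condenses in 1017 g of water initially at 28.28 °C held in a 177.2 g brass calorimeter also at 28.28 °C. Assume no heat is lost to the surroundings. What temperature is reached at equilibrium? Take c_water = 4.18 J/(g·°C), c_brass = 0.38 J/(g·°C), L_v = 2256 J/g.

Taking heat into each body as positive, Σ m c ΔT = 0:
latent heat released on condensation: 21.1×2256 = 47602; condensate cools 100→T: 21.1×4.18×(T − 100) = 88.2(T − 100); water warms: 1017×4.18×(T − 28.28) = 4251.1(T − 28.28); cup: 67.34(T − 28.28)
4406.6 T = 47602 + 8819.8 + 122124 = 178546
T ≈ 40.52 °C, under the boiling point, so the assumption holds.

T_f ≈ 40.5 °C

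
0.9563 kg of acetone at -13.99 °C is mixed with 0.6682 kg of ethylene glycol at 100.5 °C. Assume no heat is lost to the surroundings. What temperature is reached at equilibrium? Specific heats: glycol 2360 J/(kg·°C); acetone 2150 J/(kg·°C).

T_f = Σ m_i c_i T_i / Σ m_i c_i:
T_f = (1577×100.5 + 2056×(-13.99)) / (1577 + 2056)
    = 129720 / 3633 ≈ 35.71 °C

T_f ≈ 35.7 °C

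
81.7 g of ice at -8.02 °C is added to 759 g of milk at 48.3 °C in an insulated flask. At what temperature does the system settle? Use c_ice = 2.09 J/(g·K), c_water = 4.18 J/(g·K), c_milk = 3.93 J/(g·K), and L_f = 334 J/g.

T_f ≈ 34.7 °C

Taking heat into each body as positive, Σ m c ΔT = 0:
ice -8.02→0 °C: 81.7×2.09×8.02 = 1369.4; latent heat to melt: 81.7×334 = 27288; warm the meltwater: 341.51 T; milk cools: 759×3.93×(T − 48.3) = 2982.9(T − 48.3)
3324.4 T = 144073 − 28657 = 115415
T ≈ 34.72 °C — above 0 °C, consistent with complete melting.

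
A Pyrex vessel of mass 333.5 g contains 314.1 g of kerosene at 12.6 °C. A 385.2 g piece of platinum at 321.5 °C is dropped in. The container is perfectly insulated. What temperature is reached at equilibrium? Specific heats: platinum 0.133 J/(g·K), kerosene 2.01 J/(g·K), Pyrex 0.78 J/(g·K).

T_f ≈ 29.4 °C

Energy conservation, ΣQ = 0:
385.2*0.133*(T − 321.5) + 314.1*2.01*(T − 12.6) + 333.5*0.78*(T − 12.6) = 0
(51.23 + 631.34 + 260.13) T = 51.23*321.5 + 631.34*12.6 + 260.13*12.6
T = 27703/942.7 ≈ 29.39 °C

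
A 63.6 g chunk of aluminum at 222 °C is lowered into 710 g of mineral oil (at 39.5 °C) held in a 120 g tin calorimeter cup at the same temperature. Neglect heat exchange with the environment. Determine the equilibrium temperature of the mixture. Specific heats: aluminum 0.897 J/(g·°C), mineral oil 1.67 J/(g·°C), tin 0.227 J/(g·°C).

T_f ≈ 47.7 °C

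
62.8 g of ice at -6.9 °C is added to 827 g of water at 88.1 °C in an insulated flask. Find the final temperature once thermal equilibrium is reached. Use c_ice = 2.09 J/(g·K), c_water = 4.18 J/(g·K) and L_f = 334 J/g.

T_f ≈ 76.0 °C

Conservation of energy gives ΣQ = 0:
warm ice to 0 °C: 62.8·2.09·(0 − (-6.9)) = 905.64
  fusion: m_ice L_f = 62.8·334 = 20975
  meltwater 0→T: 62.8·4.18·T = 262.5 T
  water cools: 827·4.18·(T − 88.1) = 3456.9(T − 88.1)
3719.4 T = 304549 − 21881 = 282669
T ≈ 76.00 °C. Since T > 0 °C, the all-ice-melts assumption holds.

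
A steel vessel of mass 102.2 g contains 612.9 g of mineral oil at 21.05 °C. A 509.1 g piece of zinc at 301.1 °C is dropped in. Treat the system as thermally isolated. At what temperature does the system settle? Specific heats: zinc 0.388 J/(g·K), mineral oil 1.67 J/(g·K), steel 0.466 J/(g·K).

T_f ≈ 64.7 °C

Taking heat into each body as positive, Σ m c ΔT = 0:
509.1·0.388·(T − 301.1) + 612.9·1.67·(T − 21.05) + 102.2·0.466·(T − 21.05) = 0
197.53(T − 301.1) + 1023.5(T − 21.05) + 47.63(T − 21.05) = 0
1268.7 T = 82025
T = 82025 / 1268.7 = 64.7 °C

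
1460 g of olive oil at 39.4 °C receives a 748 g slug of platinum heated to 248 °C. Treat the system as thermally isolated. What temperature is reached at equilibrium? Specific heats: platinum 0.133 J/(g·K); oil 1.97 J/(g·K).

Net heat exchanged in the isolated system is zero:
748*0.133*(T − 248) + 1460*1.97*(T − 39.4) = 0
2975.7 T = 137994
T = 137994/2975.7 ≈ 46.37 °C

T_f ≈ 46.4 °C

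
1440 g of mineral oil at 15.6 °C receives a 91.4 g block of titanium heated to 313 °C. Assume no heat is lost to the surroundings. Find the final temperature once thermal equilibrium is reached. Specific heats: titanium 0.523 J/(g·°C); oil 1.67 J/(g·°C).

T_f ≈ 21.4 °C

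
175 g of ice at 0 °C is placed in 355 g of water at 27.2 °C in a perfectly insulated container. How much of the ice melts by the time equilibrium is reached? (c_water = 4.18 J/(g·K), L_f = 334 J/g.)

m_melted ≈ 121 g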